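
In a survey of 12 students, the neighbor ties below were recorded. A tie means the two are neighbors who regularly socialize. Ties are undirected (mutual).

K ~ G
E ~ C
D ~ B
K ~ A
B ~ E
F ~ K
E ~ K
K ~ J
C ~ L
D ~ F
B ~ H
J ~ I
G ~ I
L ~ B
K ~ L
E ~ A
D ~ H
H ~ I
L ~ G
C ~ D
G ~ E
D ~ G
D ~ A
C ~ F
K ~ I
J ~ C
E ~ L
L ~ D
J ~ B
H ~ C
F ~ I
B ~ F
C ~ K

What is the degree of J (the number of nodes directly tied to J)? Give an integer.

4

J is directly tied to B, C, I, and K. That is 4 neighbors, so the degree of J is 4.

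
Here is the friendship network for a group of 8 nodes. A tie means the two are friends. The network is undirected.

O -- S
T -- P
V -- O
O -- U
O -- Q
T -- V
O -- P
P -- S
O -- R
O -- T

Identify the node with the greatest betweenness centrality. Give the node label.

O

Unnormalized betweenness of each node: O:17, P:1/2, Q:0, R:0, S:0, T:1/2, U:0, V:0.
O has the largest value, 17, making it the main broker — the node through which the most shortest paths run.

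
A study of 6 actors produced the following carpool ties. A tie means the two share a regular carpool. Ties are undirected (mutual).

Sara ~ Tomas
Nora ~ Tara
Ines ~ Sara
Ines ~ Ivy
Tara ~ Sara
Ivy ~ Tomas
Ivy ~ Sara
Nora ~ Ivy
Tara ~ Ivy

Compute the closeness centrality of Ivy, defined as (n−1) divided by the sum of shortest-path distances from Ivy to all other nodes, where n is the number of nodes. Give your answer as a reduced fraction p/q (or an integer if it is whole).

Distances from Ivy: Ines:1, Nora:1, Sara:1, Tara:1, Tomas:1. Sum = 5.
n = 6, so closeness = 5/5 = 1.

1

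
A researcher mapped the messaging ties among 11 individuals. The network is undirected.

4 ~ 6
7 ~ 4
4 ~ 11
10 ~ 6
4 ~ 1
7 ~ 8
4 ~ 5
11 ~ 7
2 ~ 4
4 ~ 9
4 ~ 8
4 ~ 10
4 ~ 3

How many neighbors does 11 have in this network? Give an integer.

11 is directly tied to 4 and 7. That is 2 neighbors, so the degree of 11 is 2.

2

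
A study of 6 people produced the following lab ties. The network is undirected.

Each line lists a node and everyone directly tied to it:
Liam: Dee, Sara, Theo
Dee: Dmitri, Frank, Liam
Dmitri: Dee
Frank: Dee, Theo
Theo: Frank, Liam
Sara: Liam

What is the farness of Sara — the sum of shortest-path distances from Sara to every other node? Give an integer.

Distances from Sara: Dee:2, Dmitri:3, Frank:3, Liam:1, Theo:2.
Sum = 2 + 3 + 3 + 1 + 2 = 11.

11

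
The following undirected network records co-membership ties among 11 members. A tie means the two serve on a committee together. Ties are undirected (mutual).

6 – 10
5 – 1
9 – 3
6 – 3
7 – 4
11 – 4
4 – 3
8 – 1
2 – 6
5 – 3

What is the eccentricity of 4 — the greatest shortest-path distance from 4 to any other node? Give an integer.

Distances from 4: 1:3, 2:3, 3:1, 5:2, 6:2, 7:1, 8:4, 9:2, 10:3, 11:1.
The largest is 4 (to 8), so the eccentricity of 4 is 4.

4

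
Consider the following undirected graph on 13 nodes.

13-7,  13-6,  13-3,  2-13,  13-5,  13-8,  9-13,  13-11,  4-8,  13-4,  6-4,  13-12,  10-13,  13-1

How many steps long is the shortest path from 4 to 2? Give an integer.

2

One shortest route is 4 – 13 – 2, which uses 2 edges, and 4 and 2 are not directly tied, so nothing shorter exists. So d(4,2) = 2.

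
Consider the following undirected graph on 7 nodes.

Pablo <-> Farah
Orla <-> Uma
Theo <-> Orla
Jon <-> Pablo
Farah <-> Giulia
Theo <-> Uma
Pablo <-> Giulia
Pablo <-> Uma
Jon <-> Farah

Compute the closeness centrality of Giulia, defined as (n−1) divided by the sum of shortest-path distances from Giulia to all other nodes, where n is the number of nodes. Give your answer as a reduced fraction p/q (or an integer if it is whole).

Distances from Giulia: Farah:1, Jon:2, Orla:3, Pablo:1, Theo:3, Uma:2. Sum = 12.
n = 7, so closeness = 6/12 = 1/2.

1/2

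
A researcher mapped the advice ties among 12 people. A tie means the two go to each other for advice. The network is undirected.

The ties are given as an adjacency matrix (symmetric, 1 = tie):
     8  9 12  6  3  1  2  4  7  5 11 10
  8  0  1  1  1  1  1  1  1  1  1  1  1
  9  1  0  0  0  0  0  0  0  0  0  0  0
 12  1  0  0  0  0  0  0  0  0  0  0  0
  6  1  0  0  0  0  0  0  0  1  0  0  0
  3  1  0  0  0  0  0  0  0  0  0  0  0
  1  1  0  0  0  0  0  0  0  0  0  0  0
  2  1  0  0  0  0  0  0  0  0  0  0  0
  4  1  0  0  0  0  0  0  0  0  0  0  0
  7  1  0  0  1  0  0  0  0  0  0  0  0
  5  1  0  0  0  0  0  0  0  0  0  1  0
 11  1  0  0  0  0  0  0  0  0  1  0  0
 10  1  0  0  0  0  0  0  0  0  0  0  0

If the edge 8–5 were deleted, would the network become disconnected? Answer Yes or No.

No

Even without that edge, 8 still reaches 5 via 8 – 11 – 5, so the network stays connected. Not a bridge.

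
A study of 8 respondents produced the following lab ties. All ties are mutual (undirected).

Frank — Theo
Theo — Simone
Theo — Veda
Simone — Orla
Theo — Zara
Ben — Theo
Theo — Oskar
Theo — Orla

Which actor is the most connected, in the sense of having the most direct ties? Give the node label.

Theo

Degrees — Ben:1, Frank:1, Orla:2, Oskar:1, Simone:2, Theo:7, Veda:1, Zara:1.
The maximum is 7, attained only by Theo.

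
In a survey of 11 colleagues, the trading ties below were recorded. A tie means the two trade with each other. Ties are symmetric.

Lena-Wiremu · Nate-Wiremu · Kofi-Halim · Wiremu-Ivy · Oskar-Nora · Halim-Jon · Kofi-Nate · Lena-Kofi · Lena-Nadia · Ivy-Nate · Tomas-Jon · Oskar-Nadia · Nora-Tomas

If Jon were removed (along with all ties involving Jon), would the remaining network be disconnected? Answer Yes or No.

Even without Jon, every remaining node can still reach every other (the residual graph is connected), so Jon is not a cut vertex.

No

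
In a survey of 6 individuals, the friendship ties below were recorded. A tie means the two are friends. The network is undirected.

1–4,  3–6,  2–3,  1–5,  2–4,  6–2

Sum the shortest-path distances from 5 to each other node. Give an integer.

14

Distances from 5: 1:1, 2:3, 3:4, 4:2, 6:4.
Sum = 1 + 3 + 4 + 2 + 4 = 14.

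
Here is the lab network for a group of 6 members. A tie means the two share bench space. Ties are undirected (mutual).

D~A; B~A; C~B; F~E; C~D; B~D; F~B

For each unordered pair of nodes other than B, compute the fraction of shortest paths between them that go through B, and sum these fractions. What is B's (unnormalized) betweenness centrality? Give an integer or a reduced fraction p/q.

Pairs whose geodesics pass through B — E–D: 1; E–A: 1; E–C: 1; F–D: 1; F–A: 1; F–C: 1; A–C: 1/2.
All other pairs contribute 0.
Summing the contributions gives betweenness(B) = 13/2.

13/2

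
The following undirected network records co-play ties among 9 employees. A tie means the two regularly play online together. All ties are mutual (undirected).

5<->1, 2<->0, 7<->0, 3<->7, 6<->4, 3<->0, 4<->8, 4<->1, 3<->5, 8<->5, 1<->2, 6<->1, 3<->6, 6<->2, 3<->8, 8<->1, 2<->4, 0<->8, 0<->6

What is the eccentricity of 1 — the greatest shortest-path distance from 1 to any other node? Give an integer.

3

Distances from 1: 0:2, 2:1, 3:2, 4:1, 5:1, 6:1, 7:3, 8:1.
The largest is 3 (to 7), so the eccentricity of 1 is 3.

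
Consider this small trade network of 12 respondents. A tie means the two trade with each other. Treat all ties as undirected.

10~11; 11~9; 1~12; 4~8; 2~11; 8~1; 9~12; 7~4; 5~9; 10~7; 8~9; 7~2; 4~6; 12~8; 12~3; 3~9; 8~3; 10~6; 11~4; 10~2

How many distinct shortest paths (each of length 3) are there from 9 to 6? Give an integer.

3

The shortest distance is 3. The length-3 paths are: 9–11–10–6; 9–8–4–6; 9–11–4–6.
That gives 3 distinct shortest paths.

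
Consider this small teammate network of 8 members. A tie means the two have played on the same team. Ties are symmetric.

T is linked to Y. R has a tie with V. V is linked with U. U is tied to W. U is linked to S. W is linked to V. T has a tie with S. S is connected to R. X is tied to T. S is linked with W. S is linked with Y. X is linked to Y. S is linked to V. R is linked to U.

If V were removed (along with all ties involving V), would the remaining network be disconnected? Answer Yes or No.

Even without V, every remaining node can still reach every other (the residual graph is connected), so V is not a cut vertex.

No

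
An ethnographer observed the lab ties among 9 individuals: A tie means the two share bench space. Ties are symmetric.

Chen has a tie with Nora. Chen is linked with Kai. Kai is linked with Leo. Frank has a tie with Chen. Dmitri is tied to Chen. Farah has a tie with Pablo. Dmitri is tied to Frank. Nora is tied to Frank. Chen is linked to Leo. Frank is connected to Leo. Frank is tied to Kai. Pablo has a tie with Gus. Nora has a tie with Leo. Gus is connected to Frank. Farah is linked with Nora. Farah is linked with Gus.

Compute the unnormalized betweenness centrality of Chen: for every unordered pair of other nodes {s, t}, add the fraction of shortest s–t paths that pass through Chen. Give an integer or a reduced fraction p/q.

Pairs whose geodesics pass through Chen — Dmitri–Nora: 1/2; Dmitri–Kai: 1/2; Dmitri–Leo: 1/2; Dmitri–Farah: 1/3; Nora–Kai: 1/3; Kai–Farah: 1/4.
All other pairs contribute 0.
Summing the contributions gives betweenness(Chen) = 29/12.

29/12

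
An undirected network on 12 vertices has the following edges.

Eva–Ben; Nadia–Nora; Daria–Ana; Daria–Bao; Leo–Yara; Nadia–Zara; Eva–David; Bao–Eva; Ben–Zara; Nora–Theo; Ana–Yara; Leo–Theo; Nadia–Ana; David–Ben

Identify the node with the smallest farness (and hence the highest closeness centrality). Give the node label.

Nadia

Farness (sum of distances to all others) for each node — Ana:24, Bao:30, Ben:29, Daria:27, David:36, Eva:31, Leo:36, Nadia:23, Nora:29, Theo:35, Yara:30, Zara:26.
The smallest farness is 23, for Nadia, so Nadia has the highest closeness.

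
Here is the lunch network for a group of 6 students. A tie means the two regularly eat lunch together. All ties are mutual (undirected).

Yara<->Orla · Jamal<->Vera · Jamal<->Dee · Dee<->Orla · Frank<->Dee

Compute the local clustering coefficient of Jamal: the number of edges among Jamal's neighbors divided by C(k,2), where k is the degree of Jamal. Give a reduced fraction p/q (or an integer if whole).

Jamal's neighbors: Dee and Vera (k = 2).
Possible neighbor pairs: C(2,2) = 1. Edges among them: none → e = 0.
Clustering(Jamal) = 0/1.

0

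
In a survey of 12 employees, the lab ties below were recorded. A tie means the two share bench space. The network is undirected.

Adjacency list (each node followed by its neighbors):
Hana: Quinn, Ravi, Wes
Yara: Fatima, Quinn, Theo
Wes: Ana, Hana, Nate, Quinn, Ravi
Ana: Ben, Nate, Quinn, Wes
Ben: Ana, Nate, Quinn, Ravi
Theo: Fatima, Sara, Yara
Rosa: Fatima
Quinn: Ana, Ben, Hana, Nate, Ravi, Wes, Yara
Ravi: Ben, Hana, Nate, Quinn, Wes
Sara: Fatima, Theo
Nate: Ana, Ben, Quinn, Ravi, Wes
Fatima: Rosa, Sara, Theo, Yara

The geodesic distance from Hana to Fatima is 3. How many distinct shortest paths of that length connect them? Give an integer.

The shortest distance is 3, and the only length-3 path is Hana–Quinn–Yara–Fatima. So there is exactly 1 shortest path.

1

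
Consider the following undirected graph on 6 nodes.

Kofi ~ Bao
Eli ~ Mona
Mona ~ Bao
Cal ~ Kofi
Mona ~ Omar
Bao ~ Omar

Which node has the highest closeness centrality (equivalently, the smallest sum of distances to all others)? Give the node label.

Bao

Farness (sum of distances to all others) for each node — Bao:7, Cal:13, Eli:12, Kofi:9, Mona:8, Omar:9.
The smallest farness is 7, for Bao, so Bao has the highest closeness.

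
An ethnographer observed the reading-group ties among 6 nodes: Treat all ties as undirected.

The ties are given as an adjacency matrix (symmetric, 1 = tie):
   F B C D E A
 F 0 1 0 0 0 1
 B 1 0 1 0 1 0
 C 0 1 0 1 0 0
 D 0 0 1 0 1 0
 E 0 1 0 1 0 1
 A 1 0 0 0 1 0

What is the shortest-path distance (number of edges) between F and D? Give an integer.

One shortest route is F – B – C – D, which uses 3 edges, and at distance 2 from F we only reach {C, E}, which does not include D. So d(F,D) = 3.

3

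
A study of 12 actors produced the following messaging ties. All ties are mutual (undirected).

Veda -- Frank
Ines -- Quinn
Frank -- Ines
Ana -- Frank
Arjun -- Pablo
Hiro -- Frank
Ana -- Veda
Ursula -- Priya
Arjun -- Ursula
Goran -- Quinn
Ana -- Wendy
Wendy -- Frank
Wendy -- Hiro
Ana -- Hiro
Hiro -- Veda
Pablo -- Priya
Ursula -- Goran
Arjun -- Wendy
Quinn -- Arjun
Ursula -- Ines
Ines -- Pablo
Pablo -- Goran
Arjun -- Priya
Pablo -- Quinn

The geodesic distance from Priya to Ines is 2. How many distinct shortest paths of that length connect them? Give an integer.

The shortest distance is 2. The length-2 paths are: Priya–Ursula–Ines; Priya–Pablo–Ines.
That gives 2 distinct shortest paths.

2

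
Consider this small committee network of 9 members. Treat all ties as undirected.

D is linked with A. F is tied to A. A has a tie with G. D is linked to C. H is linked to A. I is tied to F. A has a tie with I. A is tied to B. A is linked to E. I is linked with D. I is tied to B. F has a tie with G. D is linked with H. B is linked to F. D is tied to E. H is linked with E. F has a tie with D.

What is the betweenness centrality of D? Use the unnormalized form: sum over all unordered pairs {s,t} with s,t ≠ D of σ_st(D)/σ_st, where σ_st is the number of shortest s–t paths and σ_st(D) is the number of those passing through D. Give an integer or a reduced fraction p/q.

Pairs whose geodesics pass through D — C–I: 1; C–E: 1; C–H: 1; C–A: 1; C–F: 1; C–B: 3/3; C–G: 2/2; I–E: 1/2; I–H: 1/2; E–F: 1/2; H–F: 1/2.
All other pairs contribute 0.
Summing the contributions gives betweenness(D) = 9.

9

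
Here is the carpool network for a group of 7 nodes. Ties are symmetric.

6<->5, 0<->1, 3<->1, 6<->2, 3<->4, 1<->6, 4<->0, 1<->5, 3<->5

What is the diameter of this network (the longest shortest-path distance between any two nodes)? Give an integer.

4

Eccentricity of each node (its greatest distance to any other): 0:3, 1:2, 2:4, 3:3, 4:4, 5:2, 6:3.
The maximum eccentricity is 4, realized for instance by the pair 4–2 via 4 – 3 – 5 – 6 – 2. So the diameter is 4.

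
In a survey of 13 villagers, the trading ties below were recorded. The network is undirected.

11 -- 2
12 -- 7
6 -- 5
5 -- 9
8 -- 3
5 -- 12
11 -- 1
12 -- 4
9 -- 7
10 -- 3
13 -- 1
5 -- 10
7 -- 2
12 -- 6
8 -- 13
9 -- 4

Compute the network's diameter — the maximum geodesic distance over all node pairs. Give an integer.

6

Eccentricity of each node (its greatest distance to any other): 1:5, 2:5, 3:5, 4:6, 5:5, 6:5, 7:5, 8:5, 9:5, 10:5, 11:5, 12:5, 13:6.
The maximum eccentricity is 6, realized for instance by the pair 4–13 via 4 – 9 – 7 – 2 – 11 – 1 – 13. So the diameter is 6.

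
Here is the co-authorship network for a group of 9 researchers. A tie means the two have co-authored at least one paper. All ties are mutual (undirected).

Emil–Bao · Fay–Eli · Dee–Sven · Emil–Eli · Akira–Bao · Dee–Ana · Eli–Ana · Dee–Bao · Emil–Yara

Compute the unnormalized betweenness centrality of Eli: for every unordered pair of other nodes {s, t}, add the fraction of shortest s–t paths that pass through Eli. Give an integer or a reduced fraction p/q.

9

Pairs whose geodesics pass through Eli — Fay–Sven: 1; Fay–Bao: 1; Fay–Akira: 1; Fay–Yara: 1; Fay–Emil: 1; Fay–Dee: 1; Fay–Ana: 1; Yara–Ana: 1; Emil–Ana: 1.
All other pairs contribute 0.
Summing the contributions gives betweenness(Eli) = 9.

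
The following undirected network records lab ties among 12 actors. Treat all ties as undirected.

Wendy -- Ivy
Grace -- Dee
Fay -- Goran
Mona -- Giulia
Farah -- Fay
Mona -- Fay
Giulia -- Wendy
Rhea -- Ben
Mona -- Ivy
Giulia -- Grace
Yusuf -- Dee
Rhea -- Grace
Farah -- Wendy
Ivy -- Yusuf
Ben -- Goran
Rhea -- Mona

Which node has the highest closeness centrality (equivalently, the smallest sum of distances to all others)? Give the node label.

Farness (sum of distances to all others) for each node — Ben:28, Dee:29, Farah:26, Fay:23, Giulia:22, Goran:28, Grace:23, Ivy:22, Mona:19, Rhea:22, Wendy:24, Yusuf:28.
The smallest farness is 19, for Mona, so Mona has the highest closeness.

Mona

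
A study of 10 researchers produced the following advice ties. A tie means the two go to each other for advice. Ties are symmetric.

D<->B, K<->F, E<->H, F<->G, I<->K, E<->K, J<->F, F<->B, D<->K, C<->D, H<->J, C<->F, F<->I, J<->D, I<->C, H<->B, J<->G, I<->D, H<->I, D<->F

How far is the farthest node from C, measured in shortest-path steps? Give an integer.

3

Distances from C: B:2, D:1, E:3, F:1, G:2, H:2, I:1, J:2, K:2.
The largest is 3 (to E), so the eccentricity of C is 3.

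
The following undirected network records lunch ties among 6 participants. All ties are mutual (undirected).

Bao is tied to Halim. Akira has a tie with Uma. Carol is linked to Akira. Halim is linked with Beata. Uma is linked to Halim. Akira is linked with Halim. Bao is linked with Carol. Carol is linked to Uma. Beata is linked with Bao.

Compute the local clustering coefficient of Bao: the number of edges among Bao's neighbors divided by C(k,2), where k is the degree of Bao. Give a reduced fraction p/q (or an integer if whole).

Bao's neighbors: Beata, Carol, and Halim (k = 3).
Possible neighbor pairs: C(3,2) = 3. Edges among them: Beata–Halim → e = 1.
Clustering(Bao) = 1/3.

1/3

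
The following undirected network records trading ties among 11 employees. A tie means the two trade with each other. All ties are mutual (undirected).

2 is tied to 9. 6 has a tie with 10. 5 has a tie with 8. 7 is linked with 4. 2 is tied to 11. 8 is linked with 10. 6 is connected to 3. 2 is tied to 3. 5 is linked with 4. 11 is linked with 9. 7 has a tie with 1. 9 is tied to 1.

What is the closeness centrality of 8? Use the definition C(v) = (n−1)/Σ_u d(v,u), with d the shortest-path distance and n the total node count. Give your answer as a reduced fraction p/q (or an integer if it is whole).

Distances from 8: 1:4, 2:4, 3:3, 4:2, 5:1, 6:2, 7:3, 9:5, 10:1, 11:5. Sum = 30.
n = 11, so closeness = 10/30 = 1/3.

1/3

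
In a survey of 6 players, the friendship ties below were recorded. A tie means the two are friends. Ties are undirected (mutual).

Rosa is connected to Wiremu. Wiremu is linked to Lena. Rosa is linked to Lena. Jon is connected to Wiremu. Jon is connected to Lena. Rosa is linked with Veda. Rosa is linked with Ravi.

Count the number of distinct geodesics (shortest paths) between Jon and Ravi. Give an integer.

2

The shortest distance is 3. The length-3 paths are: Jon–Lena–Rosa–Ravi; Jon–Wiremu–Rosa–Ravi.
That gives 2 distinct shortest paths.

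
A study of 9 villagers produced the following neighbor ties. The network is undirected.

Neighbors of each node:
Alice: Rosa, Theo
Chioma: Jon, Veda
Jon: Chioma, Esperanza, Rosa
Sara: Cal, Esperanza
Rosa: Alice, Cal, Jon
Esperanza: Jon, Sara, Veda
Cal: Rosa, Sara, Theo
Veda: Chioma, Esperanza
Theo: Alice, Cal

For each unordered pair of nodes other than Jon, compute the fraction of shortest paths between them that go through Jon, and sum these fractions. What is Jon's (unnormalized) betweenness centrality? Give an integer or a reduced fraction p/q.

9

Pairs whose geodesics pass through Jon — Cal–Chioma: 1; Theo–Chioma: 2/2; Alice–Chioma: 1; Alice–Veda: 2/2; Alice–Esperanza: 1; Rosa–Chioma: 1; Rosa–Veda: 2/2; Rosa–Esperanza: 1; Chioma–Esperanza: 1/2; Chioma–Sara: 1/2.
All other pairs contribute 0.
Summing the contributions gives betweenness(Jon) = 9.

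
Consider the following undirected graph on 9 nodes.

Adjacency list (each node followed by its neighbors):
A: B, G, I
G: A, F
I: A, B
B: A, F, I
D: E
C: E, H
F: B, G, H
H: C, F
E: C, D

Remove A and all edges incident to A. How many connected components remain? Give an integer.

1

A's neighbors (B, G, and I) remain reachable from one another through other ties, so the rest of the network stays in one piece.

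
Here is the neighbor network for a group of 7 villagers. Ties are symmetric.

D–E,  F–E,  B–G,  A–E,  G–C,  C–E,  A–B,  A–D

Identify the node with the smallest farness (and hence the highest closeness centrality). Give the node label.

E

Farness (sum of distances to all others) for each node — A:9, B:11, C:10, D:11, E:8, F:13, G:12.
The smallest farness is 8, for E, so E has the highest closeness.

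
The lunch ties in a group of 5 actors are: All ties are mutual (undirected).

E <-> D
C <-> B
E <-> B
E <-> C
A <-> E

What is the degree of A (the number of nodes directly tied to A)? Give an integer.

1

A is directly tied to E. That is 1 neighbor, so the degree of A is 1.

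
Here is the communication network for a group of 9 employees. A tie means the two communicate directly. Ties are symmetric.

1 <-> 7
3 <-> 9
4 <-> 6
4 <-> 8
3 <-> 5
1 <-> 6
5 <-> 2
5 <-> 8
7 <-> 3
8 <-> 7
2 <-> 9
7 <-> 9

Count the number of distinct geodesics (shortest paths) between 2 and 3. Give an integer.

2

The shortest distance is 2. The length-2 paths are: 2–9–3; 2–5–3.
That gives 2 distinct shortest paths.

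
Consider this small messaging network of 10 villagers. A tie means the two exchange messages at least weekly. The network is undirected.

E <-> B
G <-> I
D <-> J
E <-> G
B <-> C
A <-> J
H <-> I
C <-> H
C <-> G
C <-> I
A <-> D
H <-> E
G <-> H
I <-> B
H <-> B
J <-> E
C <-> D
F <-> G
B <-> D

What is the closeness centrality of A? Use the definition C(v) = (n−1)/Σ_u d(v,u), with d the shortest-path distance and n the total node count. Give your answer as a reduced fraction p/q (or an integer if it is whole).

3/7

Distances from A: B:2, C:2, D:1, E:2, F:4, G:3, H:3, I:3, J:1. Sum = 21.
n = 10, so closeness = 9/21 = 3/7.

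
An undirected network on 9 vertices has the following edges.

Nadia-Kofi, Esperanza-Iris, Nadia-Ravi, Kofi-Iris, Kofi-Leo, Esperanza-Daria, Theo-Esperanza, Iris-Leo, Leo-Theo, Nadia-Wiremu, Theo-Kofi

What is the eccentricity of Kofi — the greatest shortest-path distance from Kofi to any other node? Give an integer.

3

Distances from Kofi: Daria:3, Esperanza:2, Iris:1, Leo:1, Nadia:1, Ravi:2, Theo:1, Wiremu:2.
The largest is 3 (to Daria), so the eccentricity of Kofi is 3.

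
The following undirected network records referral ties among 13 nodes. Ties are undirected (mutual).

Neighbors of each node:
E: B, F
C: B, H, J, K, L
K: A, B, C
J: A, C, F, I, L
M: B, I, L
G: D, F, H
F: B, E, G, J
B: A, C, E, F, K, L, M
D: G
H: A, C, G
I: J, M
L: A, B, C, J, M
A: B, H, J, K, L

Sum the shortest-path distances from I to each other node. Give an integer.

Distances from I: A:2, B:2, C:2, D:4, E:3, F:2, G:3, H:3, J:1, K:3, L:2, M:1.
Sum = 2 + 2 + 2 + 4 + 3 + 2 + 3 + 3 + 1 + 3 + 2 + 1 = 28.

28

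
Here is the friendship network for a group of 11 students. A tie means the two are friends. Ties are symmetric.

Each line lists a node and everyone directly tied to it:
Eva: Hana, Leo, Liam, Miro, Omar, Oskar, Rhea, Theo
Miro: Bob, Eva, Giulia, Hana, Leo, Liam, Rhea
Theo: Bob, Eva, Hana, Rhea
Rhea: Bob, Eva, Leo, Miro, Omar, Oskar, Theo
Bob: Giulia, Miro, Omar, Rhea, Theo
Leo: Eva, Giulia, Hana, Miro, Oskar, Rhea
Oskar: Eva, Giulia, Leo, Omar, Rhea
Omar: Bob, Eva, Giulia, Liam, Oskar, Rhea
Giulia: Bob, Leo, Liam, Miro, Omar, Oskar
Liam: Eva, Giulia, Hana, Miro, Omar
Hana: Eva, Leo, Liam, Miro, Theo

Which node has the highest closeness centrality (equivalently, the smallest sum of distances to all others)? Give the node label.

Eva

Farness (sum of distances to all others) for each node — Bob:15, Eva:12, Giulia:14, Hana:15, Leo:14, Liam:15, Miro:13, Omar:14, Oskar:15, Rhea:13, Theo:16.
The smallest farness is 12, for Eva, so Eva has the highest closeness.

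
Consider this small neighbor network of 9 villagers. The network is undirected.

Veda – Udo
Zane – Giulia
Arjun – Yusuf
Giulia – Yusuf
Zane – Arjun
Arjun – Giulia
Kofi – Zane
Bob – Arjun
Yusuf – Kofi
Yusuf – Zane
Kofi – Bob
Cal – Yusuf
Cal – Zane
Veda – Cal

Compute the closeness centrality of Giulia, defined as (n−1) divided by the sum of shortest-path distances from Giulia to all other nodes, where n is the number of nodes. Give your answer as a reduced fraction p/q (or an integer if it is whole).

Distances from Giulia: Arjun:1, Bob:2, Cal:2, Kofi:2, Udo:4, Veda:3, Yusuf:1, Zane:1. Sum = 16.
n = 9, so closeness = 8/16 = 1/2.

1/2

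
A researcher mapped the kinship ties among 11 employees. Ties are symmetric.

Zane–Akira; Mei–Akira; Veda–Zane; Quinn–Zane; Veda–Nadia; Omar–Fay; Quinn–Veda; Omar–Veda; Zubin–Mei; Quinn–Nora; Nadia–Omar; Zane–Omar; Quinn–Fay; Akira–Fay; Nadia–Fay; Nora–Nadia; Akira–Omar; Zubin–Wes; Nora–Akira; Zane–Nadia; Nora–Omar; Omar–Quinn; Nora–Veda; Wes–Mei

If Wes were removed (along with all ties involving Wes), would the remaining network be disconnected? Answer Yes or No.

No

Even without Wes, every remaining node can still reach every other (the residual graph is connected), so Wes is not a cut vertex.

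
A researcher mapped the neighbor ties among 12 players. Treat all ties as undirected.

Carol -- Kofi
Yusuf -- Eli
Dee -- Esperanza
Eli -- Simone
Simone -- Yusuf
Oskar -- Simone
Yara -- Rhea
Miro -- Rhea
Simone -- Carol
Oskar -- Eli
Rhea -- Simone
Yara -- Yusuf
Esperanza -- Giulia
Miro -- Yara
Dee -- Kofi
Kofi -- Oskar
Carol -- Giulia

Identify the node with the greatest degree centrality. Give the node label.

Degrees — Carol:3, Dee:2, Eli:3, Esperanza:2, Giulia:2, Kofi:3, Miro:2, Oskar:3, Rhea:3, Simone:5, Yara:3, Yusuf:3.
The maximum is 5, attained only by Simone.

Simone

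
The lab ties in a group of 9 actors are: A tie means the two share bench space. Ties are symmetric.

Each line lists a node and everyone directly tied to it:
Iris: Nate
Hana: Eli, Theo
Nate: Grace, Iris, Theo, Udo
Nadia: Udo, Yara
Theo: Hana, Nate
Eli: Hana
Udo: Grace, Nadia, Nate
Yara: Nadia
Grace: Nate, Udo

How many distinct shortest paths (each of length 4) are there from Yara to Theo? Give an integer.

1

The shortest distance is 4, and the only length-4 path is Yara–Nadia–Udo–Nate–Theo. So there is exactly 1 shortest path.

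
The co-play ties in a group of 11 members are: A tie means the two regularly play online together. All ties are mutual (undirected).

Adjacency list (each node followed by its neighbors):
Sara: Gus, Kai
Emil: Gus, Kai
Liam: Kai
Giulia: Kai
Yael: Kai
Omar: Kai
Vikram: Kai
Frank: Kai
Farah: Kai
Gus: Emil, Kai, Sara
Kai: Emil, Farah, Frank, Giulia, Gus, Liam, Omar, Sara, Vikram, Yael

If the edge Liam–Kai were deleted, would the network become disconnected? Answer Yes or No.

Yes

Without the Liam–Kai edge there is no alternate route between Liam and Kai, so the network disconnects. It is a bridge.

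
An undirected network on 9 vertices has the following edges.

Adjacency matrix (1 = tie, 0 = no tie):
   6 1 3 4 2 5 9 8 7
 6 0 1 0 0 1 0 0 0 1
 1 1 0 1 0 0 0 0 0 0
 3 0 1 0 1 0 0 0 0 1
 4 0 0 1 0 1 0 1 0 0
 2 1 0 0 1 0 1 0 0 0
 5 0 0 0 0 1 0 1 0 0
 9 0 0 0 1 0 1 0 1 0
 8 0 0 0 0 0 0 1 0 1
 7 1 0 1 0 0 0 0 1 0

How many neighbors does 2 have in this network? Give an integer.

3

2 is directly tied to 4, 5, and 6. That is 3 neighbors, so the degree of 2 is 3.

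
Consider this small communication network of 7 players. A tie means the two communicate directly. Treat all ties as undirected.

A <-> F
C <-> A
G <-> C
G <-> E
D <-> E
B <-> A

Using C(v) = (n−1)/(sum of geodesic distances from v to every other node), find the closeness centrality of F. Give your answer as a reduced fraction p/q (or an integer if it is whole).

Distances from F: A:1, B:2, C:2, D:5, E:4, G:3. Sum = 17.
n = 7, so closeness = 6/17.

6/17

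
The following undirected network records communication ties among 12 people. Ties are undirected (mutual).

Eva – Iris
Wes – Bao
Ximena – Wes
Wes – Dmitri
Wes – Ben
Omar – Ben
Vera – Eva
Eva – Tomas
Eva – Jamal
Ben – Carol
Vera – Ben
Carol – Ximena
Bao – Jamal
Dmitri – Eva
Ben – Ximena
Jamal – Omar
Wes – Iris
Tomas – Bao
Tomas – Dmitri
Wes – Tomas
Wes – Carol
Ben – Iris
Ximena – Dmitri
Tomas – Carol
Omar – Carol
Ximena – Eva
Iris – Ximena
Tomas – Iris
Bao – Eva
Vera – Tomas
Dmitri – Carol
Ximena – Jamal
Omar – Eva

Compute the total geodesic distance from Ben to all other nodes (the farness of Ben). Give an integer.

Distances from Ben: Bao:2, Carol:1, Dmitri:2, Eva:2, Iris:1, Jamal:2, Omar:1, Tomas:2, Vera:1, Wes:1, Ximena:1.
Sum = 2 + 1 + 2 + 2 + 1 + 2 + 1 + 2 + 1 + 1 + 1 = 16.

16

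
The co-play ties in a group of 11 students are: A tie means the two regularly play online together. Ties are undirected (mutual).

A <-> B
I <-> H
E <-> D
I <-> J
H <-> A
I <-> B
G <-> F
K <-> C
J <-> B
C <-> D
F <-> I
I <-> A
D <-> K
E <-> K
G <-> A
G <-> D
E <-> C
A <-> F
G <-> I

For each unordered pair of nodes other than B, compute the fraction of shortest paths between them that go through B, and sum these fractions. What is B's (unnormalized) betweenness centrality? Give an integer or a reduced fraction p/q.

Pairs whose geodesics pass through B — A–J: 1/2.
All other pairs contribute 0.
Summing the contributions gives betweenness(B) = 1/2.

1/2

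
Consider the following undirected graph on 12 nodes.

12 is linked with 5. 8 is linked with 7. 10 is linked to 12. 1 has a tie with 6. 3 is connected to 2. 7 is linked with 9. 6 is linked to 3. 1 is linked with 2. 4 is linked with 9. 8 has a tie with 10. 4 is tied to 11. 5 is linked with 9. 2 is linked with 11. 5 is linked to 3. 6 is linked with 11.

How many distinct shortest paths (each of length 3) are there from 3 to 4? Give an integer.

3

The shortest distance is 3. The length-3 paths are: 3–2–11–4; 3–6–11–4; 3–5–9–4.
That gives 3 distinct shortest paths.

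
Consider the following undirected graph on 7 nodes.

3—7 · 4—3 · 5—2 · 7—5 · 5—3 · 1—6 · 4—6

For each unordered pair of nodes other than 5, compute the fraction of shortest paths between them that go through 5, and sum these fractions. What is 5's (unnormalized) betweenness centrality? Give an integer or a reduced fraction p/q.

Pairs whose geodesics pass through 5 — 2–4: 1; 2–6: 1; 2–7: 1; 2–3: 1; 2–1: 1.
All other pairs contribute 0.
Summing the contributions gives betweenness(5) = 5.

5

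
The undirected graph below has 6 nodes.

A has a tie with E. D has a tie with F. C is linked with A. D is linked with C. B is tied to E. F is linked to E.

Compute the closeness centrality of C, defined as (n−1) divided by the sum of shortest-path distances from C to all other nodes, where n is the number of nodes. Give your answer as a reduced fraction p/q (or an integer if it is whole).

Distances from C: A:1, B:3, D:1, E:2, F:2. Sum = 9.
n = 6, so closeness = 5/9.

5/9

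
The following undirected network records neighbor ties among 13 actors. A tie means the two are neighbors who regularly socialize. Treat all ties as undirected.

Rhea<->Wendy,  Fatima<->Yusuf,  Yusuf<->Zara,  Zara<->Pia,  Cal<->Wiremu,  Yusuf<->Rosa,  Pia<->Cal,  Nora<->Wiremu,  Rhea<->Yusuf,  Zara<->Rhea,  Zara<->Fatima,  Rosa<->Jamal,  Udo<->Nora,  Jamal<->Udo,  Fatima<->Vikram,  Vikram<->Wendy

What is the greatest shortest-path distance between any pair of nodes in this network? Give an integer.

Eccentricity of each node (its greatest distance to any other): Cal:4, Fatima:5, Jamal:4, Nora:6, Pia:4, Rhea:5, Rosa:4, Udo:5, Vikram:6, Wendy:6, Wiremu:5, Yusuf:4, Zara:4.
The maximum eccentricity is 6, realized for instance by the pair Vikram–Nora via Vikram – Fatima – Yusuf – Rosa – Jamal – Udo – Nora. So the diameter is 6.

6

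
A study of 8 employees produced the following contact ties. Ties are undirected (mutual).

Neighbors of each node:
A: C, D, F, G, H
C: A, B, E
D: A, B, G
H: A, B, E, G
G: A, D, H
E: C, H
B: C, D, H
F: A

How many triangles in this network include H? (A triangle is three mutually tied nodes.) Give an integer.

1

H's neighbors: A, B, E, and G.
Neighbor pairs that are themselves tied: H–A–G. Each forms one triangle with H, for 1 in total.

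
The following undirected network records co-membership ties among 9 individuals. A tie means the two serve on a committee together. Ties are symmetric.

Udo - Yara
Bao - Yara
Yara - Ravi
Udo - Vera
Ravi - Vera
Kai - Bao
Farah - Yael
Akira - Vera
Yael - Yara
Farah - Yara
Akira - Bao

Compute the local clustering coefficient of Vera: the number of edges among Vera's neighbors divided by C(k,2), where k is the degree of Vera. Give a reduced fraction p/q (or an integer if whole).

Vera's neighbors: Akira, Ravi, and Udo (k = 3).
Possible neighbor pairs: C(3,2) = 3. Edges among them: none → e = 0.
Clustering(Vera) = 0/3 = 0.

0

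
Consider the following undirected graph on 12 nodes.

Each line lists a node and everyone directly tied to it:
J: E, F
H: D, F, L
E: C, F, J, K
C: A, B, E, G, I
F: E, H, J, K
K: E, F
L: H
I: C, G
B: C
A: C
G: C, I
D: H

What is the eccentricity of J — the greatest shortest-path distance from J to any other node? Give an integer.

Distances from J: A:3, B:3, C:2, D:3, E:1, F:1, G:3, H:2, I:3, K:2, L:3.
The largest is 3 (to L, D, A, G, B, and I), so the eccentricity of J is 3.

3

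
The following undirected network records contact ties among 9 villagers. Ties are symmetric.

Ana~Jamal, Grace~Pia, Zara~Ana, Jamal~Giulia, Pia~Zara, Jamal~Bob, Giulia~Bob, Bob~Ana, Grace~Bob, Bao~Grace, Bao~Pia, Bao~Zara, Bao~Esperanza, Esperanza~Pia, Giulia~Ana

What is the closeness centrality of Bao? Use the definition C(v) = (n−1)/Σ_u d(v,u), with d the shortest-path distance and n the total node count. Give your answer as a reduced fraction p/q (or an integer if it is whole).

4/7

Distances from Bao: Ana:2, Bob:2, Esperanza:1, Giulia:3, Grace:1, Jamal:3, Pia:1, Zara:1. Sum = 14.
n = 9, so closeness = 8/14 = 4/7.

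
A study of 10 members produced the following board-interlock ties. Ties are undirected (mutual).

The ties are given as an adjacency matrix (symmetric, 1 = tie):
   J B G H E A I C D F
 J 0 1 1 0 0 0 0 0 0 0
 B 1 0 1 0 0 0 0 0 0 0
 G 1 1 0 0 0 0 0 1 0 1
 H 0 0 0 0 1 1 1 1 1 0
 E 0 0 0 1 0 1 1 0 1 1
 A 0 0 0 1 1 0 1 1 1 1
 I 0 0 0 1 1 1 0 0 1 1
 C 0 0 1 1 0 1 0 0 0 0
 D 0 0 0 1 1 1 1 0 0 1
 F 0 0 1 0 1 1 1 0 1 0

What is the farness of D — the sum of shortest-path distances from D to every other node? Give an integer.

Distances from D: A:1, B:3, C:2, E:1, F:1, G:2, H:1, I:1, J:3.
Sum = 1 + 3 + 2 + 1 + 1 + 2 + 1 + 1 + 3 = 15.

15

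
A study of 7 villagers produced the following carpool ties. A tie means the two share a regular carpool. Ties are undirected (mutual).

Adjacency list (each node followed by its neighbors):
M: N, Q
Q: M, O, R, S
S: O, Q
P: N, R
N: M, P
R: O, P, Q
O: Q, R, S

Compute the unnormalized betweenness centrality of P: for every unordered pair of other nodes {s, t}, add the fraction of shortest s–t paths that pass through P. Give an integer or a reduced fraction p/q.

3/2

Pairs whose geodesics pass through P — R–N: 1; N–O: 1/2.
All other pairs contribute 0.
Summing the contributions gives betweenness(P) = 3/2.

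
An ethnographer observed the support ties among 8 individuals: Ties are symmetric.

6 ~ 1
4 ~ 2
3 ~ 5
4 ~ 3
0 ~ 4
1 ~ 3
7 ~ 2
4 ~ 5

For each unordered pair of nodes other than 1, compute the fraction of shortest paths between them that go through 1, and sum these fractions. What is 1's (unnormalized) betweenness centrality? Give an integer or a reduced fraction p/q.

Pairs whose geodesics pass through 1 — 3–6: 1; 5–6: 1; 2–6: 1; 0–6: 1; 6–7: 1; 6–4: 1.
All other pairs contribute 0.
Summing the contributions gives betweenness(1) = 6.

6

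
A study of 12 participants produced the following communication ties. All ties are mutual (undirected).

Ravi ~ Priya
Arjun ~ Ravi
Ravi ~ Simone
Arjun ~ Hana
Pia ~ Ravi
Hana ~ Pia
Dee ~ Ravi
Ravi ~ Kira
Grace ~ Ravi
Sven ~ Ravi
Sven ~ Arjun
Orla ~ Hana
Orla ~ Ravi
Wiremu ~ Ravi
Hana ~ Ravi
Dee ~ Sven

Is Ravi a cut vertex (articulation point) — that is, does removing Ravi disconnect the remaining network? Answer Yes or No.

Yes

Removing Ravi leaves {Simone} with no path to {Arjun, Dee, Hana, Orla, Pia, and Sven}, so the network splits into 6 components. Ravi is a cut vertex.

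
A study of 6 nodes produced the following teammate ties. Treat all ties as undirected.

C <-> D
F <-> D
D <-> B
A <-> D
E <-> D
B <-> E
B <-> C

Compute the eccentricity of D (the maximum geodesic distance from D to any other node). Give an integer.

Distances from D: A:1, B:1, C:1, E:1, F:1.
The largest is 1 (to B, A, C, E, and F), so the eccentricity of D is 1.

1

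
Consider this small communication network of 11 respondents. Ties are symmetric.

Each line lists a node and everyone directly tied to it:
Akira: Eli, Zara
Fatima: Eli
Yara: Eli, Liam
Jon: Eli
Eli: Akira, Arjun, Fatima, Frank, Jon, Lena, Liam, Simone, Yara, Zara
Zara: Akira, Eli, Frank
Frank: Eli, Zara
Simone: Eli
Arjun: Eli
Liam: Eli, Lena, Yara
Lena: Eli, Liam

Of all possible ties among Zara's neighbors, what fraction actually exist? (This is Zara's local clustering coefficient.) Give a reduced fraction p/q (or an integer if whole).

2/3

Zara's neighbors: Akira, Eli, and Frank (k = 3).
Possible neighbor pairs: C(3,2) = 3. Edges among them: Akira–Eli, Eli–Frank → e = 2.
Clustering(Zara) = 2/3.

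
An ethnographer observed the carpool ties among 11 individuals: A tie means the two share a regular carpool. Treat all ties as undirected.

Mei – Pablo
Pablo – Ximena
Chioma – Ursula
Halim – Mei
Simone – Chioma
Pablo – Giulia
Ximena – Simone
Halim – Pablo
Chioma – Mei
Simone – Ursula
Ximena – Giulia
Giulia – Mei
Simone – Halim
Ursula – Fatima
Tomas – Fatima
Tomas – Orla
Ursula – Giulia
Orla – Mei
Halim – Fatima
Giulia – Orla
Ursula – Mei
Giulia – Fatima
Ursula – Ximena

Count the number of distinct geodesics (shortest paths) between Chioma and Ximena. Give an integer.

2

The shortest distance is 2. The length-2 paths are: Chioma–Ursula–Ximena; Chioma–Simone–Ximena.
That gives 2 distinct shortest paths.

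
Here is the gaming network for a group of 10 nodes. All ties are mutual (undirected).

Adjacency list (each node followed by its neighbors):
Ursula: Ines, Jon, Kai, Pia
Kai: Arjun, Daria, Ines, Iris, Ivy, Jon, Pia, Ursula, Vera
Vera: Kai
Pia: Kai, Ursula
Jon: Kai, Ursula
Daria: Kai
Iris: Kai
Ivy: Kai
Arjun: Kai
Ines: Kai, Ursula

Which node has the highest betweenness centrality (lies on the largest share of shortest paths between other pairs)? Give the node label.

Kai

Unnormalized betweenness of each node: Arjun:0, Daria:0, Ines:0, Iris:0, Ivy:0, Jon:0, Kai:63/2, Pia:0, Ursula:3/2, Vera:0.
Kai has the largest value, 63/2, making it the main broker — the node through which the most shortest paths run.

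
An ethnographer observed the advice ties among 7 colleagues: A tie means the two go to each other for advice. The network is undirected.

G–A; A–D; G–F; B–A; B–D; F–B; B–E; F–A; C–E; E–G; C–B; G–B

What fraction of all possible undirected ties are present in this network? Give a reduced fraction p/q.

There are 12 edges and 7 nodes, so the maximum possible is C(7,2) = 21.
Density = 12/21 = 4/7.

4/7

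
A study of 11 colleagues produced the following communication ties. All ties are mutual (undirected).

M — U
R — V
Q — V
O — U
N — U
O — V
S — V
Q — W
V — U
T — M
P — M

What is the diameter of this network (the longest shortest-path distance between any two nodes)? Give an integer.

5

Eccentricity of each node (its greatest distance to any other): M:4, N:4, O:3, P:5, Q:4, R:4, S:4, T:5, U:3, V:3, W:5.
The maximum eccentricity is 5, realized for instance by the pair W–T via W – Q – V – U – M – T. So the diameter is 5.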